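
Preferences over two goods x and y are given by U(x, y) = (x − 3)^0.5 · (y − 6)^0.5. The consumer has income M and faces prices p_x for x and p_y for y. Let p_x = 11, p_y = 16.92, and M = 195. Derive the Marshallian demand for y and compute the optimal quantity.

Substituting into the budget: x* = 3 + 0.5·(M − 3·p_x − 6·p_y)/p_x, and y* = 6 + 0.5·(…)/p_y.
Discretionary income = 195 − 3·11 − 6·16.92 = 60.48; y* = 6 + 0.5·60.48/16.92 = 7.7872.

y* = 7.7872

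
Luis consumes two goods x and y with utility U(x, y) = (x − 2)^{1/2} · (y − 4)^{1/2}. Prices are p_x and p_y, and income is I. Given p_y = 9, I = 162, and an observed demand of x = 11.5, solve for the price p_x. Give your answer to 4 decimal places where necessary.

p_x = 6

This is Cobb-Douglas in (x−2, y−4): tangency gives 0.5·p_y·(y−4) = 0.5·p_x·(x−2).
After buying the subsistence bundle (2, 4), a share 0.5 of the remaining income goes to x: x* = 2 + 0.5·(I − 2p_x − 4p_y)/p_x.
Set x* = 11.5 in the demand function and solve for p_x: p_x = 6.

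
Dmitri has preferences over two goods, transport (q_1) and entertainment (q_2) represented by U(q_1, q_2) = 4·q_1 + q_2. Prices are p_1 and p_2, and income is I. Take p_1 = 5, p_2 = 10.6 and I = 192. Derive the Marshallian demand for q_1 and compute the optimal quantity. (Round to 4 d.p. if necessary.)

q_1* = 38.4

Perfect substitutes: compare marginal utility per dollar. 4/p_1 vs 1/p_2 → 0.8 vs 0.0943.
q_1 gives more utility per dollar, so spend all income on q_1: q_1* = I/p_1, q_2* = 0.
Numerically: q_1* = 38.4, q_2* = 0.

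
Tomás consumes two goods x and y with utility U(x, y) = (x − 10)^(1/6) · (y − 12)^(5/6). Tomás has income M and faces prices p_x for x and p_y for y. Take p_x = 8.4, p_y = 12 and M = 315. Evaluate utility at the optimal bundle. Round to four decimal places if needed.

V = 4.9032

Discretionary income = 315 − 10·8.4 − 12·12 = 87; x* = 10 + 1/6·87/8.4 = 11.7262; y* = 12 + 5/6·87/12 = 18.0417.
Utility at the optimum: U(11.7262, 18.0417) = 4.9032.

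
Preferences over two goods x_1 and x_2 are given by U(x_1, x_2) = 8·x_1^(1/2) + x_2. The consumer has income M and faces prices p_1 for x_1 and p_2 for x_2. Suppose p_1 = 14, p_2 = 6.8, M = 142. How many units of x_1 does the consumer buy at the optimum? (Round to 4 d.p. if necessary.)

MU_x_1 = 4/√x_1, MU_x_2 = 1. Tangency: 4/√x_1 = p_1/p_2.
Solve: √x_1 = 4·p_2/p_1, so x_1*(p_1,p_2) = (4·p_2/p_1)², and x_2* = (M − p_1·x_1*)/p_2.
Plugging in: x_1* = (4·6.8/14)² = 3.7747.

x_1* = 3.7747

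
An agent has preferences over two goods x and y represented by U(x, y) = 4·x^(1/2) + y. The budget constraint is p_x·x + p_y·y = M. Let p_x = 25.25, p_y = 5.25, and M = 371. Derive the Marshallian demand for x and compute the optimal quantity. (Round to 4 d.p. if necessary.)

x* = 0.1729

Utility is quasi-linear in y; the FOC for x is 2/√x = p_x/p_y.
Solve: √x = 2·p_y/p_x, so x*(p_x,p_y) = (2·p_y/p_x)², and y* = (M − p_x·x*)/p_y.
Plugging in: x* = (2·5.25/25.25)² = 0.1729.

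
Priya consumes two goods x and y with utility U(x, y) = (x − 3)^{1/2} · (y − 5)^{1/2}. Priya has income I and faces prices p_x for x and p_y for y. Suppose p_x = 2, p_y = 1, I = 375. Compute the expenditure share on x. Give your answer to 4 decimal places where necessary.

Let x' = x−3, y' = y−5. MRS = y'/x' = p_x/p_y.
Substituting into the budget: x* = 3 + 0.5·(I − 3·p_x − 5·p_y)/p_x, and y* = 5 + 0.5·(…)/p_y.
Discretionary income = 375 − 3·2 − 5·1 = 364; x* = 3 + 0.5·364/2 = 94; y* = 5 + 0.5·364/1 = 187.
Expenditure on x: 2·94 = 188; share = 0.5013.

share on x = 0.5013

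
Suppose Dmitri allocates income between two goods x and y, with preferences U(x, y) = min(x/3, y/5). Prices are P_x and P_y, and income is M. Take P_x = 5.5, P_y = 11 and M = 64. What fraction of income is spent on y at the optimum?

share on y = 0.7692

Leontief preferences: the optimum is at the kink where x/3 = y/5, i.e. y = (5/3)·x.
Budget: P_x·x + P_y·(5/3)·x = M, so (3·P_x + 5·P_y)·x = 3·M.
Demand: x*(P_x,P_y,M) = 3·M/(3·P_x + 5·P_y), y* = 5·M/(3·P_x + 5·P_y).
Here 3·5.5 + 5·11 = 71.5, giving x* = 2.6853 and y* = 4.4755.
Expenditure on y: 11·4.4755 = 49.2308; share = 0.7692.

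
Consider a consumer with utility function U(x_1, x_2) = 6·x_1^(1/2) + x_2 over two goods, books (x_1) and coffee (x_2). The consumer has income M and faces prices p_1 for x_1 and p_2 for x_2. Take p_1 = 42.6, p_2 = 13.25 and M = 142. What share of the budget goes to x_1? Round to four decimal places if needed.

MU_x_1 = 3/√x_1, MU_x_2 = 1. Tangency: 3/√x_1 = p_1/p_2.
Thus x_1* = (3·p_2/p_1)² — independent of M — with the rest of income spent on x_2.
Plugging in: x_1* = (3·13.25/42.6)² = 0.8707, x_2* = 7.9177.
Expenditure on x_1: 42.6·0.8707 = 37.0907; share = 0.2612.

share on x_1 = 0.2612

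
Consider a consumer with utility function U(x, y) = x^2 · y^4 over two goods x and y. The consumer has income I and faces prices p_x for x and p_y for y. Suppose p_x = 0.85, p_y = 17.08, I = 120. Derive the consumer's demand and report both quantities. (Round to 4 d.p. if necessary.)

x* = 47.0588, y* = 4.6838

Tangency: MRS = (1/2)·y/x = p_x/p_y.
Rearranging, p_y·y = 2·p_x·x. Substituting into the budget gives p_x·x·(1 + 2) = I.
Demand: x*(p_x,p_y,I) = 1/3·I/p_x and y* = 2/3·I/p_y.
At p_x=0.85, p_y=17.08, I=120: x* = 1/3·120/0.85 = 47.0588, y* = 4.6838.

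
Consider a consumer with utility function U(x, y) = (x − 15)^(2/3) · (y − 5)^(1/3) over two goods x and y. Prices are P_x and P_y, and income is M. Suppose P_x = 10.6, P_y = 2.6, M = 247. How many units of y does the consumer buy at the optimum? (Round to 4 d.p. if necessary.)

y* = 14.6154

After buying the subsistence bundle (15, 5), a share 2/3 of the remaining income goes to x: x* = 15 + 2/3·(M − 15P_x − 5P_y)/P_x.
Discretionary income = 247 − 15·10.6 − 5·2.6 = 75; y* = 5 + 1/3·75/2.6 = 14.6154.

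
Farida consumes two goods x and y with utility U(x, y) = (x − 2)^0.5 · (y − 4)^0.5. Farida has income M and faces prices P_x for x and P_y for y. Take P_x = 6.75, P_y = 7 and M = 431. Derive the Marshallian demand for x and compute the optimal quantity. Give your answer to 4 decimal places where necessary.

MRS = (y−4)/(x−2). Tangency with P_x/P_y gives y−4 = (P_x/P_y)·(x−2).
Substituting into the budget: x* = 2 + 0.5·(M − 2·P_x − 4·P_y)/P_x, and y* = 4 + 0.5·(…)/P_y.
Discretionary income = 431 − 2·6.75 − 4·7 = 389.5; x* = 2 + 0.5·389.5/6.75 = 30.8519.

x* = 30.8519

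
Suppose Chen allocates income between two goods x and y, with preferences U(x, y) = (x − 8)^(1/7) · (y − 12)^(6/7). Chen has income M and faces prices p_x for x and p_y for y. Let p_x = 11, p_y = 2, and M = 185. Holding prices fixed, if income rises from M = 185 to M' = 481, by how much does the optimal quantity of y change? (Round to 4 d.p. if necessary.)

This is Cobb-Douglas in (x−8, y−12): tangency gives 1/7·p_y·(y−12) = 6/7·p_x·(x−8).
Substituting into the budget: x* = 8 + 1/7·(M − 8·p_x − 12·p_y)/p_x, and y* = 12 + 6/7·(…)/p_y.
Discretionary income = 185 − 8·11 − 12·2 = 73; y* = 12 + 6/7·73/2 = 43.2857.
At M' = 481: y* = 170.1429. Change: 170.1429 − 43.2857 = 126.8571.

Δy* = 126.8571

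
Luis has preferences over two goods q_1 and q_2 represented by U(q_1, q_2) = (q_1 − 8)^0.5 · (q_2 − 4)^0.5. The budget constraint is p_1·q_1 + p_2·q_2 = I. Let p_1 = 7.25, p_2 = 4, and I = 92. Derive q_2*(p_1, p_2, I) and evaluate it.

q_2* = 6.25

This is Cobb-Douglas in (q_1−8, q_2−4): tangency gives 0.5·p_2·(q_2−4) = 0.5·p_1·(q_1−8).
After buying the subsistence bundle (8, 4), a share 0.5 of the remaining income goes to q_1: q_1* = 8 + 0.5·(I − 8p_1 − 4p_2)/p_1.
Discretionary income = 92 − 8·7.25 − 4·4 = 18; q_2* = 4 + 0.5·18/4 = 6.25.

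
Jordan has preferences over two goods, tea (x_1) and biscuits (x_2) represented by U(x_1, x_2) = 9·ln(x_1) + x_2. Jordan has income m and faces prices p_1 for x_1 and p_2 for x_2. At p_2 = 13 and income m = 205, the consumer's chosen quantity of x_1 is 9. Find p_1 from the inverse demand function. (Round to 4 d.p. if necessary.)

p_1 = 13

MU_x_1 = 9/x_1, MU_x_2 = 1. Tangency: 9/x_1 = p_1/p_2.
So x_1*(p_1,p_2) = 9·p_2/p_1, independent of income; and x_2* = (m − 9·p_2)/p_2.
Set x_1* = 9 in the demand function and solve for p_1: p_1 = 13.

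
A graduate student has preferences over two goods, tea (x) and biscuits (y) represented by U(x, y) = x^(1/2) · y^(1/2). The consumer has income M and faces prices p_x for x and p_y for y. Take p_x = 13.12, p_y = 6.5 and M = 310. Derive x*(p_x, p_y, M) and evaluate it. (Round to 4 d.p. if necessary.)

x* = 11.814

MU_x/MU_y = (0.5·y)/(0.5·x); tangency sets this equal to p_x/p_y.
Rearranging, p_y·y = p_x·x. Substituting into the budget gives p_x·x·(1 + 1) = M.
Demand: x*(p_x,p_y,M) = 0.5·M/p_x and y* = 0.5·M/p_y.
At p_x=13.12, p_y=6.5, M=310: x* = 0.5·310/13.12 = 11.814.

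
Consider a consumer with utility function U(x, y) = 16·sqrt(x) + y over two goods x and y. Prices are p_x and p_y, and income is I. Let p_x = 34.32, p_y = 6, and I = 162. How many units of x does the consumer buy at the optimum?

x* = 1.9561

Utility is quasi-linear in y; the FOC for x is 8/√x = p_x/p_y.
Solve: √x = 8·p_y/p_x, so x*(p_x,p_y) = (8·p_y/p_x)², and y* = (I − p_x·x*)/p_y.
Plugging in: x* = (8·6/34.32)² = 1.9561.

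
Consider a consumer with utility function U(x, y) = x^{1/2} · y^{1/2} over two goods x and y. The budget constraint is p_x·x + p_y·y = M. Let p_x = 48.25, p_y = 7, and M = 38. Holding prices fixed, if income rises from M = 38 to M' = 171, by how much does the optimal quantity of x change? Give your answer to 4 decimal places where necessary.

At p_x=48.25, p_y=7, M=38: x* = 0.5·38/48.25 = 0.3938.
At M' = 171: x* = 1.772. Change: 1.772 − 0.3938 = 1.3782.

Δx* = 1.3782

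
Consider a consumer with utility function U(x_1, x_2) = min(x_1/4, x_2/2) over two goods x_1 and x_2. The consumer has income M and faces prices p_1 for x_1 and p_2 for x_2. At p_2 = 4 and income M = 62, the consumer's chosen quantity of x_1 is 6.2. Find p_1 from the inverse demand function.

p_1 = 8

With perfect complements, no substitution: consume in ratio x_1:x_2 = 4:2.
Budget: p_1·x_1 + p_2·(1/2)·x_1 = M, so (4·p_1 + 2·p_2)·x_1 = 4·M.
Demand: x_1*(p_1,p_2,M) = 4·M/(4·p_1 + 2·p_2), x_2* = 2·M/(4·p_1 + 2·p_2).
Set x_1* = 6.2 in the demand function and solve for p_1: p_1 = 8.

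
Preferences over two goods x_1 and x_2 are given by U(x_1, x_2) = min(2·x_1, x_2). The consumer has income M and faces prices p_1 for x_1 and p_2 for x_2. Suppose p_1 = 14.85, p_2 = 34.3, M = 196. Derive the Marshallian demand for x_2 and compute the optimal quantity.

Leontief preferences: the optimum is at the kink where x_1/1 = x_2/2, i.e. x_2 = 2·x_1.
Budget: p_1·x_1 + p_2·2·x_1 = M, so (p_1 + 2·p_2)·x_1 = M.
Demand: x_1*(p_1,p_2,M) = M/(p_1 + 2·p_2), x_2* = 2·M/(p_1 + 2·p_2).
Here 14.85 + 2·34.3 = 83.45, giving x_2* = 4.6974.

x_2* = 4.6974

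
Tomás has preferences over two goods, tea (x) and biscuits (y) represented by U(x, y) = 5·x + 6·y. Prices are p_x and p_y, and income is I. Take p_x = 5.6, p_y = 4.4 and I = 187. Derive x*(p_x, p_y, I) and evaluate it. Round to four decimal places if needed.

y gives more utility per dollar, so spend all income on y: y* = I/p_y, x* = 0.
Numerically: x* = 0, y* = 42.5.

x* = 0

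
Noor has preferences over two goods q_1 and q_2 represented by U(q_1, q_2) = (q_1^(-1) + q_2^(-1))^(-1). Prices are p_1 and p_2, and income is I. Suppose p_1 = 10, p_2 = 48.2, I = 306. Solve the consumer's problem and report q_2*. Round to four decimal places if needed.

q_2* = 4.3618

MU_q_1 ∝ q_1^(-2), MU_q_2 ∝ q_2^(-2), so MRS = (q_2/q_1)^(2) = p_1/p_2.
Solve for the ratio: q_2/q_1 = [p_1/p_2]^(0.5).
Substitute q_2 = (q_2/q_1)·q_1 into the budget: q_1* = I/(p_1 + p_2·(q_2/q_1)).
Numerically q_2/q_1 = 0.455488, so q_1* = 306/(10 + 48.2·0.455488) = 9.5761 and q_2* = 0.455488·9.5761 = 4.3618.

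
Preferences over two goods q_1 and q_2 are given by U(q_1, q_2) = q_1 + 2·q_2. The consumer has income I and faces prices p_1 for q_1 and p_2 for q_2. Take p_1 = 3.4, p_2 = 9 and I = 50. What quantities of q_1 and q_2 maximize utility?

Perfect substitutes: compare marginal utility per dollar. 1/p_1 vs 2/p_2 → 0.2941 vs 0.2222.
q_1 gives more utility per dollar, so spend all income on q_1: q_1* = I/p_1, q_2* = 0.
Numerically: q_1* = 14.7059, q_2* = 0.

q_1* = 14.7059, q_2* = 0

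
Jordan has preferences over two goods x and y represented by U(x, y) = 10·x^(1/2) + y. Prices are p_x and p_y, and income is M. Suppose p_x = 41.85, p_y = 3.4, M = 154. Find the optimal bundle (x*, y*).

x* = 0.165, y* = 43.2631

Solve: √x = 5·p_y/p_x, so x*(p_x,p_y) = (5·p_y/p_x)², and y* = (M − p_x·x*)/p_y.
Plugging in: x* = (5·3.4/41.85)² = 0.165, y* = 43.2631.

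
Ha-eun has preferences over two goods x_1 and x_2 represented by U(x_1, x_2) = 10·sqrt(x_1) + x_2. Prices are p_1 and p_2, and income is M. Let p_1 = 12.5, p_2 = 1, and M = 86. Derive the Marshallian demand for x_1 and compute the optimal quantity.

x_1* = 0.16

Set MRS = p_1/p_2: 5·x_1^(−1/2) = p_1/p_2.
Solve: √x_1 = 5·p_2/p_1, so x_1*(p_1,p_2) = (5·p_2/p_1)², and x_2* = (M − p_1·x_1*)/p_2.
Plugging in: x_1* = (5·1/12.5)² = 0.16.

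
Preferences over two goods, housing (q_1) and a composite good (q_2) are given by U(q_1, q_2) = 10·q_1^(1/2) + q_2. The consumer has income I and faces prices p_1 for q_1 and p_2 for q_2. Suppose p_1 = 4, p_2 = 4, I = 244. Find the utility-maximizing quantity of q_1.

q_1* = 25

Set MRS = p_1/p_2: 5·q_1^(−1/2) = p_1/p_2.
Thus q_1* = (5·p_2/p_1)² — independent of I — with the rest of income spent on q_2.
Plugging in: q_1* = (5·4/4)² = 25.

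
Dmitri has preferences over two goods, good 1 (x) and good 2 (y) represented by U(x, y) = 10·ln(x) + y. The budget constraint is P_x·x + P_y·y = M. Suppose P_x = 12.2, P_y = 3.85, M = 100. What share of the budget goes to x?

MU_x = 10/x, MU_y = 1. Tangency: 10/x = P_x/P_y.
So x*(P_x,P_y) = 10·P_y/P_x, independent of income; and y* = (M − 10·P_y)/P_y.
At the given prices: x* = 10·3.85/12.2 = 3.1557, and y* = 15.974.
Expenditure on x: 12.2·3.1557 = 38.5; share = 0.385.

share on x = 0.385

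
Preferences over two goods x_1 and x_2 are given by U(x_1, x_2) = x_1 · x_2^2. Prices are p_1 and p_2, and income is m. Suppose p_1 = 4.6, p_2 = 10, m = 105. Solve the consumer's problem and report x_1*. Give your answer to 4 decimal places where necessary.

x_1* = 7.6087

Demand: x_1*(p_1,p_2,m) = 1/3·m/p_1 and x_2* = 2/3·m/p_2.
At p_1=4.6, p_2=10, m=105: x_1* = 1/3·105/4.6 = 7.6087.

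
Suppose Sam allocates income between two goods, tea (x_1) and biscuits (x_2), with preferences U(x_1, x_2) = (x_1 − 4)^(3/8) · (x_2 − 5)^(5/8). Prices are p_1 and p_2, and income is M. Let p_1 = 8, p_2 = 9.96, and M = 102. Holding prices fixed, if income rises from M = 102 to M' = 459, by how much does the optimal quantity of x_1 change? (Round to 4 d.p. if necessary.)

Δx_1* = 16.7344

Substituting into the budget: x_1* = 4 + 0.375·(M − 4·p_1 − 5·p_2)/p_1, and x_2* = 5 + 0.625·(…)/p_2.
Discretionary income = 102 − 4·8 − 5·9.96 = 20.2; x_1* = 4 + 0.375·20.2/8 = 4.9469.
At M' = 459: x_1* = 21.6812. Change: 21.6812 − 4.9469 = 16.7344.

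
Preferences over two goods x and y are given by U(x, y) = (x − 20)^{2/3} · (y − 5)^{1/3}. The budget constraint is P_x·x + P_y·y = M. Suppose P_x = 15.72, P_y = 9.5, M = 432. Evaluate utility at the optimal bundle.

V = 2.7909

Let x' = x−20, y' = y−5. MRS = 2·y'/x' = P_x/P_y.
After buying the subsistence bundle (20, 5), a share 2/3 of the remaining income goes to x: x* = 20 + 2/3·(M − 20P_x − 5P_y)/P_x.
Discretionary income = 432 − 20·15.72 − 5·9.5 = 70.1; x* = 20 + 2/3·70.1/15.72 = 22.9729; y* = 5 + 1/3·70.1/9.5 = 7.4596.
Utility at the optimum: U(22.9729, 7.4596) = 2.7909.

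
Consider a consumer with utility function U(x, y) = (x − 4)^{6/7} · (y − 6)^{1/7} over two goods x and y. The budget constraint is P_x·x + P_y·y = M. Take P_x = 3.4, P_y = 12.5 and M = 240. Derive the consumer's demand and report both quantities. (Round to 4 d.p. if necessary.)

Let x' = x−4, y' = y−6. MRS = 6·y'/x' = P_x/P_y.
Substituting into the budget: x* = 4 + 6/7·(M − 4·P_x − 6·P_y)/P_x, and y* = 6 + 1/7·(…)/P_y.
Discretionary income = 240 − 4·3.4 − 6·12.5 = 151.4; x* = 4 + 6/7·151.4/3.4 = 42.1681; y* = 6 + 1/7·151.4/12.5 = 7.7303.

x* = 42.1681, y* = 7.7303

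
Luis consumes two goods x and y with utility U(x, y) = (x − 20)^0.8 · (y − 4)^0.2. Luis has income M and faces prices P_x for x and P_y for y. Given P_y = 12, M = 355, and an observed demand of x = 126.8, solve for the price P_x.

MRS = 4·(y−4)/(x−20). Tangency with P_x/P_y gives y−4 = (1/4)·(P_x/P_y)·(x−20).
Substituting into the budget: x* = 20 + 0.8·(M − 20·P_x − 4·P_y)/P_x, and y* = 4 + 0.2·(…)/P_y.
Set x* = 126.8 in the demand function and solve for P_x: P_x = 2.

P_x = 2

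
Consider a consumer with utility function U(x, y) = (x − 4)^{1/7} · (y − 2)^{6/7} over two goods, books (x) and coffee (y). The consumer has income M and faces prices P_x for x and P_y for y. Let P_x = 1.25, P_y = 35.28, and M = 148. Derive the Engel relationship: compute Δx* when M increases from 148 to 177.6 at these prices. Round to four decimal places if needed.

Δx* = 3.3829

Let x' = x−4, y' = y−2. MRS = (1/6)·y'/x' = P_x/P_y.
Substituting into the budget: x* = 4 + 1/7·(M − 4·P_x − 2·P_y)/P_x, and y* = 2 + 6/7·(…)/P_y.
Discretionary income = 148 − 4·1.25 − 2·35.28 = 72.44; x* = 4 + 1/7·72.44/1.25 = 12.2789.
At M' = 177.6: x* = 15.6617. Change: 15.6617 − 12.2789 = 3.3829.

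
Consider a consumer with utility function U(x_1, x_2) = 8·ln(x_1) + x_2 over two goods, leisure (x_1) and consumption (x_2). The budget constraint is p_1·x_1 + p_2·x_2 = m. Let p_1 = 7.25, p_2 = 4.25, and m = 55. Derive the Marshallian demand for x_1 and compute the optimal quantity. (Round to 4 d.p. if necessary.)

MU_x_1 = 8/x_1, MU_x_2 = 1. Tangency: 8/x_1 = p_1/p_2.
So x_1*(p_1,p_2) = 8·p_2/p_1, independent of income; and x_2* = (m − 8·p_2)/p_2.
At the given prices: x_1* = 8·4.25/7.25 = 4.6897.

x_1* = 4.6897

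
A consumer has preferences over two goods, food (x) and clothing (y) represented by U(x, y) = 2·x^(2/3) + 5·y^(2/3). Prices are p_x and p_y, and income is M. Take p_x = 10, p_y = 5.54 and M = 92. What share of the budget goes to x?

MRS = MU_x/MU_y = (2/5)·(y/x)^(1/3). Set equal to p_x/p_y.
Solve for the ratio: y/x = [(5/2)·p_x/p_y]^(3).
Substitute y = (y/x)·x into the budget: x* = M/(p_x + p_y·(y/x)).
Numerically y/x = 91.894757, so x* = 92/(10 + 5.54·91.894757) = 0.1772 and y* = 91.894757·0.1772 = 16.2866.
Expenditure on x: 10·0.1772 = 1.7723; share = 0.0193.

share on x = 0.0193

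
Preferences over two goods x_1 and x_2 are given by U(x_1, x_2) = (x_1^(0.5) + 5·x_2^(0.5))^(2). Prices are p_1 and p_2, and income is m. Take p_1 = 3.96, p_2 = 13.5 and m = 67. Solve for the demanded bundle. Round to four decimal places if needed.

MRS = MU_x_1/MU_x_2 = (1/5)·(x_2/x_1)^(0.5). Set equal to p_1/p_2.
Solve for the ratio: x_2/x_1 = [5·p_1/p_2]^(2).
Substitute x_2 = (x_2/x_1)·x_1 into the budget: x_1* = m/(p_1 + p_2·(x_2/x_1)).
Numerically x_2/x_1 = 2.151111, so x_1* = 67/(3.96 + 13.5·2.151111) = 2.0303 and x_2* = 2.151111·2.0303 = 4.3674.

x_1* = 2.0303, x_2* = 4.3674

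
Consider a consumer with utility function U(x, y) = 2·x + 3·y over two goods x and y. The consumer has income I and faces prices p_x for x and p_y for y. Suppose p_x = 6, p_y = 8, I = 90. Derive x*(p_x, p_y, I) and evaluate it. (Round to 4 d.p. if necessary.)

Linear utility — the consumer picks whichever good has higher MU/price: 2/6 = 0.3333 vs 3/8 = 0.375.
y gives more utility per dollar, so spend all income on y: y* = I/p_y, x* = 0.
Numerically: x* = 0, y* = 11.25.

x* = 0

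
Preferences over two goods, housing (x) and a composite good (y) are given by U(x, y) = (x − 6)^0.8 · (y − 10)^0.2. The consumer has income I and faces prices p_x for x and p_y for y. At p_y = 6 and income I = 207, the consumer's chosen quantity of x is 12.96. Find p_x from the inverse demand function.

p_x = 10

This is Cobb-Douglas in (x−6, y−10): tangency gives 0.8·p_y·(y−10) = 0.2·p_x·(x−6).
Substituting into the budget: x* = 6 + 0.8·(I − 6·p_x − 10·p_y)/p_x, and y* = 10 + 0.2·(…)/p_y.
Set x* = 12.96 in the demand function and solve for p_x: p_x = 10.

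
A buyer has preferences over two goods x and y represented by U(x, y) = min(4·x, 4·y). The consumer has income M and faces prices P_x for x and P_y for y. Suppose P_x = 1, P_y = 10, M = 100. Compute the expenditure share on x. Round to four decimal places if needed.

share on x = 0.0909

With perfect complements, no substitution: consume in ratio x:y = 4:4.
Budget: P_x·x + P_y·x = M, so (4·P_x + 4·P_y)·x = 4·M.
Demand: x*(P_x,P_y,M) = 4·M/(4·P_x + 4·P_y), y* = 4·M/(4·P_x + 4·P_y).
Here 4·1 + 4·10 = 44, giving x* = 9.0909 and y* = 9.0909.
Expenditure on x: 1·9.0909 = 9.0909; share = 0.0909.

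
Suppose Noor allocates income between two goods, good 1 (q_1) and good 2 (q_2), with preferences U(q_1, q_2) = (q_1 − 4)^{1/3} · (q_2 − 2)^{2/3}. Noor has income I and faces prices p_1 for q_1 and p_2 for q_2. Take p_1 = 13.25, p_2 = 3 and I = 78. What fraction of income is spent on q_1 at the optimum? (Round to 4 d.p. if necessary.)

share on q_1 = 0.7607

This is Cobb-Douglas in (q_1−4, q_2−2): tangency gives 1/3·p_2·(q_2−2) = 2/3·p_1·(q_1−4).
Substituting into the budget: q_1* = 4 + 1/3·(I − 4·p_1 − 2·p_2)/p_1, and q_2* = 2 + 2/3·(…)/p_2.
Discretionary income = 78 − 4·13.25 − 2·3 = 19; q_1* = 4 + 1/3·19/13.25 = 4.478; q_2* = 2 + 2/3·19/3 = 6.2222.
Expenditure on q_1: 13.25·4.478 = 59.3333; share = 0.7607.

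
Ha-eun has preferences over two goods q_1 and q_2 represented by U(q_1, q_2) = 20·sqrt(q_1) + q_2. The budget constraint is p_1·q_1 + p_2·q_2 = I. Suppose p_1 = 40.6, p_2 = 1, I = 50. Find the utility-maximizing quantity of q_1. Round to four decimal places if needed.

q_1* = 0.0607

Utility is quasi-linear in q_2; the FOC for q_1 is 10/√q_1 = p_1/p_2.
Thus q_1* = (10·p_2/p_1)² — independent of I — with the rest of income spent on q_2.
Plugging in: q_1* = (10·1/40.6)² = 0.0607.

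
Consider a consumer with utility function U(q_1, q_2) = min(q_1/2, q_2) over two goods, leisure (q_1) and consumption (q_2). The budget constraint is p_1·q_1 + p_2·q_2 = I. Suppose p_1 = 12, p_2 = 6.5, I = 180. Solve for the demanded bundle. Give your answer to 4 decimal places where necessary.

With perfect complements, no substitution: consume in ratio q_1:q_2 = 2:1.
Budget: p_1·q_1 + p_2·(1/2)·q_1 = I, so (2·p_1 + p_2)·q_1 = 2·I.
Demand: q_1*(p_1,p_2,I) = 2·I/(2·p_1 + p_2), q_2* = I/(2·p_1 + p_2).
Here 2·12 + 6.5 = 30.5, giving q_1* = 11.8033 and q_2* = 5.9016.

q_1* = 11.8033, q_2* = 5.9016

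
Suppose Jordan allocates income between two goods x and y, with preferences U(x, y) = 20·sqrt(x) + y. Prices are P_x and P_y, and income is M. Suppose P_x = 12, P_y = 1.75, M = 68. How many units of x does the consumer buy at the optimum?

Set MRS = P_x/P_y: 10·x^(−1/2) = P_x/P_y.
Solve: √x = 10·P_y/P_x, so x*(P_x,P_y) = (10·P_y/P_x)², and y* = (M − P_x·x*)/P_y.
Plugging in: x* = (10·1.75/12)² = 2.1267.

x* = 2.1267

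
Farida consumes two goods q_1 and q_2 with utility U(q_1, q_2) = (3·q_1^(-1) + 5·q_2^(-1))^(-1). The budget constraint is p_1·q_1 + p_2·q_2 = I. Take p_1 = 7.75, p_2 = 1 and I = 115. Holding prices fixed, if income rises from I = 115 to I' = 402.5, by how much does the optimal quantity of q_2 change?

Δq_2* = 91.0852

MU_q_1 ∝ 3·q_1^(-2), MU_q_2 ∝ 5·q_2^(-2), so MRS = (3/5)·(q_2/q_1)^(2) = p_1/p_2.
Hence q_2/q_1 = ((5/3)·p_1/p_2)^(1/(2)), i.e. raised to the 0.5 power.
With the ratio pinned down, the budget gives q_1* = I/(p_1 + p_2·(q_2/q_1)) and q_2* = (q_2/q_1)·q_1*.
Numerically q_2/q_1 = 3.593976, so q_1* = 115/(7.75 + 1·3.593976) = 10.1375 and q_2* = 3.593976·10.1375 = 36.4341.
At I' = 402.5: q_2* = 127.5193. Change: 127.5193 − 36.4341 = 91.0852.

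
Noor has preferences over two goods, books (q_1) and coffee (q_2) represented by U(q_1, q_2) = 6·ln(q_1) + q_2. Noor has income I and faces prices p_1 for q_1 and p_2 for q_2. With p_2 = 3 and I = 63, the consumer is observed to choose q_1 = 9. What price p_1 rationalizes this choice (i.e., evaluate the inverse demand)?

MU_q_1 = 6/q_1, MU_q_2 = 1. Tangency: 6/q_1 = p_1/p_2.
So q_1*(p_1,p_2) = 6·p_2/p_1, independent of income; and q_2* = (I − 6·p_2)/p_2.
Set q_1* = 9 in the demand function and solve for p_1: p_1 = 2.

p_1 = 2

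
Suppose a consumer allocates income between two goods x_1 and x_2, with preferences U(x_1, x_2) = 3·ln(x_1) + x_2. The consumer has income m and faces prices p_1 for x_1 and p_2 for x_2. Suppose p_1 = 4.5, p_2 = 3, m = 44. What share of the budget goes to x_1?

MU_x_1 = 3/x_1, MU_x_2 = 1. Tangency: 3/x_1 = p_1/p_2.
So x_1*(p_1,p_2) = 3·p_2/p_1, independent of income; and x_2* = (m − 3·p_2)/p_2.
At the given prices: x_1* = 3·3/4.5 = 2, and x_2* = 11.6667.
Expenditure on x_1: 4.5·2 = 9; share = 0.2045.

share on x_1 = 0.2045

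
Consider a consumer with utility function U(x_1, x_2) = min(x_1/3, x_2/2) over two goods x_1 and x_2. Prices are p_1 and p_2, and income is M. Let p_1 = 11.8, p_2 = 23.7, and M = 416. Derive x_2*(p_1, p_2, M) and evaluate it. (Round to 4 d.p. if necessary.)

x_2* = 10.0483

Leontief preferences: the optimum is at the kink where x_1/3 = x_2/2, i.e. x_2 = (2/3)·x_1.
Budget: p_1·x_1 + p_2·(2/3)·x_1 = M, so (3·p_1 + 2·p_2)·x_1 = 3·M.
Demand: x_1*(p_1,p_2,M) = 3·M/(3·p_1 + 2·p_2), x_2* = 2·M/(3·p_1 + 2·p_2).
Here 3·11.8 + 2·23.7 = 82.8, giving x_2* = 10.0483.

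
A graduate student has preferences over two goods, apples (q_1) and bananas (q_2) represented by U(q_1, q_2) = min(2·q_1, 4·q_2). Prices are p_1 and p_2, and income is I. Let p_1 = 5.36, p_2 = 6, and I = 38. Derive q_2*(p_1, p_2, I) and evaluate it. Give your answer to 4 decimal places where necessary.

Leontief preferences: the optimum is at the kink where q_1/4 = q_2/2, i.e. q_2 = (1/2)·q_1.
Budget: p_1·q_1 + p_2·(1/2)·q_1 = I, so (4·p_1 + 2·p_2)·q_1 = 4·I.
Demand: q_1*(p_1,p_2,I) = 4·I/(4·p_1 + 2·p_2), q_2* = 2·I/(4·p_1 + 2·p_2).
Here 4·5.36 + 2·6 = 33.44, giving q_2* = 2.2727.

q_2* = 2.2727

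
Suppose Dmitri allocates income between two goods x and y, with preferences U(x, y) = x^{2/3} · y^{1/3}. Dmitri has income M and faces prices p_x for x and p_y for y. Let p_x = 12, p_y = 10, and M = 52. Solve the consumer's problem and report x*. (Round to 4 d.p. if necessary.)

Demand: x*(p_x,p_y,M) = 2/3·M/p_x and y* = 1/3·M/p_y.
At p_x=12, p_y=10, M=52: x* = 2/3·52/12 = 2.8889.

x* = 2.8889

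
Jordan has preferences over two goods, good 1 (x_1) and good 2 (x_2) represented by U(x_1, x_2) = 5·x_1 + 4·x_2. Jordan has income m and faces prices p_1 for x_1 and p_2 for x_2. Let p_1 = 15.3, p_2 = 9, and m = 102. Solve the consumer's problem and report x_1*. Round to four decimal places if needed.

Linear utility — the consumer picks whichever good has higher MU/price: 5/15.3 = 0.3268 vs 4/9 = 0.4444.
x_2 gives more utility per dollar, so spend all income on x_2: x_2* = m/p_2, x_1* = 0.
Numerically: x_1* = 0, x_2* = 11.3333.

x_1* = 0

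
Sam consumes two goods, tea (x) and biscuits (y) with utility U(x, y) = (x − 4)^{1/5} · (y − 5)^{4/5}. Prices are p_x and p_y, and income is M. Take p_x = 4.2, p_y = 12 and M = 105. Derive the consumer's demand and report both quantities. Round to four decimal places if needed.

x* = 5.3429, y* = 6.88

After buying the subsistence bundle (4, 5), a share 0.2 of the remaining income goes to x: x* = 4 + 0.2·(M − 4p_x − 5p_y)/p_x.
Discretionary income = 105 − 4·4.2 − 5·12 = 28.2; x* = 4 + 0.2·28.2/4.2 = 5.3429; y* = 5 + 0.8·28.2/12 = 6.88.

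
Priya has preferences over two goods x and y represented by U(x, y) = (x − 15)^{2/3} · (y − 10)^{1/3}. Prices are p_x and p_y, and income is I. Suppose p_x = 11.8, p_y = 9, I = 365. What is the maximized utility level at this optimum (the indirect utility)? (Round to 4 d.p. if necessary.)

V = 4.8098

This is Cobb-Douglas in (x−15, y−10): tangency gives 2/3·p_y·(y−10) = 1/3·p_x·(x−15).
After buying the subsistence bundle (15, 10), a share 2/3 of the remaining income goes to x: x* = 15 + 2/3·(I − 15p_x − 10p_y)/p_x.
Discretionary income = 365 − 15·11.8 − 10·9 = 98; x* = 15 + 2/3·98/11.8 = 20.5367; y* = 10 + 1/3·98/9 = 13.6296.
Utility at the optimum: U(20.5367, 13.6296) = 4.8098.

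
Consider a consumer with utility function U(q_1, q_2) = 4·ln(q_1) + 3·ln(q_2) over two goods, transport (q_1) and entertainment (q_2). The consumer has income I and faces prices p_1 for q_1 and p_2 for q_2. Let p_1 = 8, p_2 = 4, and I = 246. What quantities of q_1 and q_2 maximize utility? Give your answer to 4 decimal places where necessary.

q_1* = 17.5714, q_2* = 26.3571

MU_q_1/MU_q_2 = (4·q_2)/(3·q_1); tangency sets this equal to p_1/p_2.
So 4·p_2·q_2 = 3·p_1·q_1; combined with the budget, a share 4/7 of income goes to q_1.
Demand: q_1*(p_1,p_2,I) = 4/7·I/p_1 and q_2* = 3/7·I/p_2.
At p_1=8, p_2=4, I=246: q_1* = 4/7·246/8 = 17.5714, q_2* = 26.3571.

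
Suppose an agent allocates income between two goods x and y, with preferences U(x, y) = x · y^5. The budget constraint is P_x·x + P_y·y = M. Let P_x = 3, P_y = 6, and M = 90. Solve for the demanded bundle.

MU_x/MU_y = (y)/(5·x); tangency sets this equal to P_x/P_y.
Rearranging, P_y·y = 5·P_x·x. Substituting into the budget gives P_x·x·(1 + 5) = M.
Demand: x*(P_x,P_y,M) = 1/6·M/P_x and y* = 5/6·M/P_y.
At P_x=3, P_y=6, M=90: x* = 1/6·90/3 = 5, y* = 12.5.

x* = 5, y* = 12.5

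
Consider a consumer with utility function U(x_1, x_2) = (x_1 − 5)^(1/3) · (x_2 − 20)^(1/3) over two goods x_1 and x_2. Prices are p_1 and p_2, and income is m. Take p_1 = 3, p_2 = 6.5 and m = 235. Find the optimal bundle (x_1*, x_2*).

Let x_1' = x_1−5, x_2' = x_2−20. MRS = x_2'/x_1' = p_1/p_2.
Substituting into the budget: x_1* = 5 + 0.5·(m − 5·p_1 − 20·p_2)/p_1, and x_2* = 20 + 0.5·(…)/p_2.
Discretionary income = 235 − 5·3 − 20·6.5 = 90; x_1* = 5 + 0.5·90/3 = 20; x_2* = 20 + 0.5·90/6.5 = 26.9231.

x_1* = 20, x_2* = 26.9231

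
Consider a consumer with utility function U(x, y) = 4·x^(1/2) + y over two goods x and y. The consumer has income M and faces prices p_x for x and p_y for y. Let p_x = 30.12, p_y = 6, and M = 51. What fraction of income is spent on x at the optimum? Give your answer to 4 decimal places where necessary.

Utility is quasi-linear in y; the FOC for x is 2/√x = p_x/p_y.
Thus x* = (2·p_y/p_x)² — independent of M — with the rest of income spent on y.
Plugging in: x* = (2·6/30.12)² = 0.1587, y* = 7.7032.
Expenditure on x: 30.12·0.1587 = 4.7809; share = 0.0937.

share on x = 0.0937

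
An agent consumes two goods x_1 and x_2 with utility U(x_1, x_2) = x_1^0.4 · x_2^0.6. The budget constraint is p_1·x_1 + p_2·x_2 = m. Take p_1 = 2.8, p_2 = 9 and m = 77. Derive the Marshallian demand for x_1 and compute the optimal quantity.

MU_x_1/MU_x_2 = (0.4·x_2)/(0.6·x_1); tangency sets this equal to p_1/p_2.
Rearranging, p_2·x_2 = (3/2)·p_1·x_1. Substituting into the budget gives p_1·x_1·(1 + (3/2)) = m.
Demand: x_1*(p_1,p_2,m) = 0.4·m/p_1 and x_2* = 0.6·m/p_2.
At p_1=2.8, p_2=9, m=77: x_1* = 0.4·77/2.8 = 11.

x_1* = 11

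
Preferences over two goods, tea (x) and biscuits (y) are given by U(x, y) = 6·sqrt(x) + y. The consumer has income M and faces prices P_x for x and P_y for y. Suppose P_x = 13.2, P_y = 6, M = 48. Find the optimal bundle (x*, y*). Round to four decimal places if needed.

x* = 1.8595, y* = 3.9091

Thus x* = (3·P_y/P_x)² — independent of M — with the rest of income spent on y.
Plugging in: x* = (3·6/13.2)² = 1.8595, y* = 3.9091.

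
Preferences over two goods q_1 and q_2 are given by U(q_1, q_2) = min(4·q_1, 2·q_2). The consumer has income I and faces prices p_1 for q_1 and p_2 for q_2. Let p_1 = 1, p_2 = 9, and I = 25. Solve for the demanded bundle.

With perfect complements, no substitution: consume in ratio q_1:q_2 = 2:4.
Budget: p_1·q_1 + p_2·2·q_1 = I, so (2·p_1 + 4·p_2)·q_1 = 2·I.
Demand: q_1*(p_1,p_2,I) = 2·I/(2·p_1 + 4·p_2), q_2* = 4·I/(2·p_1 + 4·p_2).
Here 2·1 + 4·9 = 38, giving q_1* = 1.3158 and q_2* = 2.6316.

q_1* = 1.3158, q_2* = 2.6316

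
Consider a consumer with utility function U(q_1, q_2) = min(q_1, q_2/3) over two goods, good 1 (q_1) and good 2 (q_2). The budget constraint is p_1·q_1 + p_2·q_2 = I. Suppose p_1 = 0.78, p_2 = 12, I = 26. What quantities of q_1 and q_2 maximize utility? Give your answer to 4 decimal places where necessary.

Demand: q_1*(p_1,p_2,I) = I/(p_1 + 3·p_2), q_2* = 3·I/(p_1 + 3·p_2).
Here 0.78 + 3·12 = 36.78, giving q_1* = 0.7069 and q_2* = 2.1207.

q_1* = 0.7069, q_2* = 2.1207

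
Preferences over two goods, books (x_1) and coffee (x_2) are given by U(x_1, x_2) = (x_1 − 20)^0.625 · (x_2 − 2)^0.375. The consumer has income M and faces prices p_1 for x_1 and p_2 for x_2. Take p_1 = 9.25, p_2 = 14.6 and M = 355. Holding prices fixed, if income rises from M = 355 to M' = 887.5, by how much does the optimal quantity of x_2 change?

Δx_2* = 13.6772

After buying the subsistence bundle (20, 2), a share 0.625 of the remaining income goes to x_1: x_1* = 20 + 0.625·(M − 20p_1 − 2p_2)/p_1.
Discretionary income = 355 − 20·9.25 − 2·14.6 = 140.8; x_2* = 2 + 0.375·140.8/14.6 = 5.6164.
At M' = 887.5: x_2* = 19.2937. Change: 19.2937 − 5.6164 = 13.6772.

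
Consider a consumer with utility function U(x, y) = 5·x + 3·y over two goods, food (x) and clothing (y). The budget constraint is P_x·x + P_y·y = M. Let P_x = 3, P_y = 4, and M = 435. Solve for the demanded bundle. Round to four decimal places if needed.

Perfect substitutes: compare marginal utility per dollar. 5/P_x vs 3/P_y → 1.6667 vs 0.75.
x gives more utility per dollar, so spend all income on x: x* = M/P_x, y* = 0.
Numerically: x* = 145, y* = 0.

x* = 145, y* = 0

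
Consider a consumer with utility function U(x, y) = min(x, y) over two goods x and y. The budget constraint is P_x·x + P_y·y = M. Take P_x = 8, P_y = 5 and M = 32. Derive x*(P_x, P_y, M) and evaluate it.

With perfect complements, no substitution: consume in ratio x:y = 1:1.
Budget: P_x·x + P_y·x = M, so (P_x + P_y)·x = M.
Demand: x*(P_x,P_y,M) = M/(P_x + P_y), y* = M/(P_x + P_y).
Here 8 + 5 = 13, giving x* = 2.4615.

x* = 2.4615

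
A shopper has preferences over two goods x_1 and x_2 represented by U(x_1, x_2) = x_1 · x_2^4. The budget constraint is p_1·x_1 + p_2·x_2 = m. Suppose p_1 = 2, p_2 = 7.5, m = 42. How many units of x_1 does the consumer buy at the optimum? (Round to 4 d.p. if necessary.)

x_1* = 4.2

MU_x_1/MU_x_2 = (x_2)/(4·x_1); tangency sets this equal to p_1/p_2.
So p_2·x_2 = 4·p_1·x_1; combined with the budget, a share 0.2 of income goes to x_1.
Demand: x_1*(p_1,p_2,m) = 0.2·m/p_1 and x_2* = 0.8·m/p_2.
At p_1=2, p_2=7.5, m=42: x_1* = 0.2·42/2 = 4.2.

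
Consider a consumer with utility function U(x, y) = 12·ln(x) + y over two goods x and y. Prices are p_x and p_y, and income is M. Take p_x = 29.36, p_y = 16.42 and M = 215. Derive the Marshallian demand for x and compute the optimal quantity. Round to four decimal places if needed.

MU_x = 12/x, MU_y = 1. Tangency: 12/x = p_x/p_y.
So x*(p_x,p_y) = 12·p_y/p_x, independent of income; and y* = (M − 12·p_y)/p_y.
At the given prices: x* = 12·16.42/29.36 = 6.7112.

x* = 6.7112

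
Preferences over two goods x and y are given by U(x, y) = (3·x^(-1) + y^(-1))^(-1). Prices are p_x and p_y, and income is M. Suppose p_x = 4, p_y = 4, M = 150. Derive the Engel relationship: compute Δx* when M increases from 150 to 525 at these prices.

Substitute y = (y/x)·x into the budget: x* = M/(p_x + p_y·(y/x)).
Numerically y/x = 0.57735, so x* = 150/(4 + 4·0.57735) = 23.774.
At M' = 525: x* = 83.2092. Change: 83.2092 − 23.774 = 59.4351.

Δx* = 59.4351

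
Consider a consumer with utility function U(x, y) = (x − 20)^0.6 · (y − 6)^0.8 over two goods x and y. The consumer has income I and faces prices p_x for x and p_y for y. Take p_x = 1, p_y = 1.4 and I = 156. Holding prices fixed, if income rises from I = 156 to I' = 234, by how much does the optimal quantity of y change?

Δy* = 31.8367

Let x' = x−20, y' = y−6. MRS = (3/4)·y'/x' = p_x/p_y.
Substituting into the budget: x* = 20 + 3/7·(I − 20·p_x − 6·p_y)/p_x, and y* = 6 + 4/7·(…)/p_y.
Discretionary income = 156 − 20·1 − 6·1.4 = 127.6; y* = 6 + 4/7·127.6/1.4 = 58.0816.
At I' = 234: y* = 89.9184. Change: 89.9184 − 58.0816 = 31.8367.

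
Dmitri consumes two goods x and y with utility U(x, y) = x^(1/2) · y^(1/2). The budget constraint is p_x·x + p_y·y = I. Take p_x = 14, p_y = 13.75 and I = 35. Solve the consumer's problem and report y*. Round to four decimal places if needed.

Demand: x*(p_x,p_y,I) = 0.5·I/p_x and y* = 0.5·I/p_y.
At p_x=14, p_y=13.75, I=35: y* = 0.5·35/13.75 = 1.2727.

y* = 1.2727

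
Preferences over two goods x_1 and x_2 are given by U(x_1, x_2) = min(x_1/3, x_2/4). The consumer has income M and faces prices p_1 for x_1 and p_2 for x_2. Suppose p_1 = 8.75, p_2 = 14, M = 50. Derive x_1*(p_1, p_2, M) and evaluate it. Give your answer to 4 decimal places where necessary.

With perfect complements, no substitution: consume in ratio x_1:x_2 = 3:4.
Budget: p_1·x_1 + p_2·(4/3)·x_1 = M, so (3·p_1 + 4·p_2)·x_1 = 3·M.
Demand: x_1*(p_1,p_2,M) = 3·M/(3·p_1 + 4·p_2), x_2* = 4·M/(3·p_1 + 4·p_2).
Here 3·8.75 + 4·14 = 82.25, giving x_1* = 1.8237.

x_1* = 1.8237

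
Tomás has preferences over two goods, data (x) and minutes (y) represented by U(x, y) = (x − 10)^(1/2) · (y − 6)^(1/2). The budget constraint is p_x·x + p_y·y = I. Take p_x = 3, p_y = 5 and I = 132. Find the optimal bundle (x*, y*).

This is Cobb-Douglas in (x−10, y−6): tangency gives 0.5·p_y·(y−6) = 0.5·p_x·(x−10).
After buying the subsistence bundle (10, 6), a share 0.5 of the remaining income goes to x: x* = 10 + 0.5·(I − 10p_x − 6p_y)/p_x.
Discretionary income = 132 − 10·3 − 6·5 = 72; x* = 10 + 0.5·72/3 = 22; y* = 6 + 0.5·72/5 = 13.2.

x* = 22, y* = 13.2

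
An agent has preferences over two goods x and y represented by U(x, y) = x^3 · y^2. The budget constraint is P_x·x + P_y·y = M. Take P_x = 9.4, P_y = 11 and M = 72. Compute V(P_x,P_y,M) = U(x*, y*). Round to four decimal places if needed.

Tangency: MRS = (3/2)·y/x = P_x/P_y.
So 3·P_y·y = 2·P_x·x; combined with the budget, a share 0.6 of income goes to x.
Demand: x*(P_x,P_y,M) = 0.6·M/P_x and y* = 0.4·M/P_y.
At P_x=9.4, P_y=11, M=72: x* = 0.6·72/9.4 = 4.5957, y* = 2.6182.
Utility at the optimum: U(4.5957, 2.6182) = 665.3762.

V = 665.3762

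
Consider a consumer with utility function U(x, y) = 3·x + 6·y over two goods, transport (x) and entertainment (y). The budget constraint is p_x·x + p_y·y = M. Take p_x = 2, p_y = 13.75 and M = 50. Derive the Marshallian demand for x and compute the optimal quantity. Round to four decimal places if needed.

x gives more utility per dollar, so spend all income on x: x* = M/p_x, y* = 0.
Numerically: x* = 25, y* = 0.

x* = 25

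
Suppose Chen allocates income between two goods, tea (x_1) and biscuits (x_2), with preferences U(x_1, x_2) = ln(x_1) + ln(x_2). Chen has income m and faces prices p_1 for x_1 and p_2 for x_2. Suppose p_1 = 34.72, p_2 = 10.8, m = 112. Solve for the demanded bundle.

The MRS is x_2/x_1. Set MRS = p_1/p_2.
So p_2·x_2 = p_1·x_1; combined with the budget, a share 0.5 of income goes to x_1.
Demand: x_1*(p_1,p_2,m) = 0.5·m/p_1 and x_2* = 0.5·m/p_2.
At p_1=34.72, p_2=10.8, m=112: x_1* = 0.5·112/34.72 = 1.6129, x_2* = 5.1852.

x_1* = 1.6129, x_2* = 5.1852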